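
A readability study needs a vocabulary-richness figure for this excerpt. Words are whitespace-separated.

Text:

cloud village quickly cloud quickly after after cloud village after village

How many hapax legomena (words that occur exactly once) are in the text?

0

Frequencies: cloud:3, village:3, after:3, quickly:2
Hapax (freq=1): (none)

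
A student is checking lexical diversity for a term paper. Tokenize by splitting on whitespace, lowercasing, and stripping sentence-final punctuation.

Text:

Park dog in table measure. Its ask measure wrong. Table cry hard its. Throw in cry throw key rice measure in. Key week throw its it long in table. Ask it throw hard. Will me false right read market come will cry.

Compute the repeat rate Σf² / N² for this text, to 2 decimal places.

Frequencies: in:4, throw:4, table:3, measure:3, its:3, cry:3, ask:2, hard:2, key:2, it:2, will:2, park:1, dog:1, wrong:1, rice:1, week:1, long:1, me:1, false:1, right:1, … (3 more, each freq 1)
Σf² = 100; N² = 1764
Repeat rate = 100 / 1764 = 0.06

0.06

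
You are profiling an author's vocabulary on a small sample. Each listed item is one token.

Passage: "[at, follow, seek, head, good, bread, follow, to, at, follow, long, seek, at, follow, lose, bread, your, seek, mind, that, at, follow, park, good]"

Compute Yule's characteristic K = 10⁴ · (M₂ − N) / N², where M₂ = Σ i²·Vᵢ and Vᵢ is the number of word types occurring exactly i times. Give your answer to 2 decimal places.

729.17

Frequencies: follow:5, at:4, seek:3, good:2, bread:2, head:1, to:1, long:1, lose:1, your:1, mind:1, that:1, park:1
N = 24. Frequency spectrum: V_1=8, V_2=2, V_3=1, V_4=1, V_5=1
M₂ = 1²·8 + 2²·2 + 3²·1 + 4²·1 + 5²·1 = 66
K = 10000 × (66 − 24) / 24² = 729.17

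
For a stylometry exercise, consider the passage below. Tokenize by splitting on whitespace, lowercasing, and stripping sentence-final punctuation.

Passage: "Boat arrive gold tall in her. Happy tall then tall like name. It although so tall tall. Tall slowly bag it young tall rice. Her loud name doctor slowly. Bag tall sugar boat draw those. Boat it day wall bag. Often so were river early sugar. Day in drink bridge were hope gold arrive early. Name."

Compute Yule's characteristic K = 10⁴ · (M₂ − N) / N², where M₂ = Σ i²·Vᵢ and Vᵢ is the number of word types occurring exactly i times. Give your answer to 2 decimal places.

Frequencies: tall:8, boat:3, name:3, it:3, bag:3, arrive:2, gold:2, in:2, her:2, so:2, slowly:2, sugar:2, day:2, were:2, early:2, happy:1, then:1, like:1, although:1, young:1, … (11 more, each freq 1)
N = 56. Frequency spectrum: V_1=16, V_2=10, V_3=4, V_8=1
M₂ = 1²·16 + 2²·10 + 3²·4 + 8²·1 = 156
K = 10000 × (156 − 56) / 56² = 318.88

318.88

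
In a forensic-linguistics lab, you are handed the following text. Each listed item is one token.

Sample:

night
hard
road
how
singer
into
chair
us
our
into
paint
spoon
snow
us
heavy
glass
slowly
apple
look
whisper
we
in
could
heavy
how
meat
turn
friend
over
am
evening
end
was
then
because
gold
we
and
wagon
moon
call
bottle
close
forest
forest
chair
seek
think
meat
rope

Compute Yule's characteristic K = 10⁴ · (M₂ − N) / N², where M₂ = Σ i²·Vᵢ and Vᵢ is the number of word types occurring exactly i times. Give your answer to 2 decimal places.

64.00

Frequencies: how:2, into:2, chair:2, us:2, heavy:2, we:2, meat:2, forest:2, night:1, hard:1, road:1, singer:1, our:1, paint:1, spoon:1, snow:1, glass:1, slowly:1, apple:1, look:1, … (22 more, each freq 1)
N = 50. Frequency spectrum: V_1=34, V_2=8
M₂ = 1²·34 + 2²·8 = 66
K = 10000 × (66 − 50) / 50² = 64.00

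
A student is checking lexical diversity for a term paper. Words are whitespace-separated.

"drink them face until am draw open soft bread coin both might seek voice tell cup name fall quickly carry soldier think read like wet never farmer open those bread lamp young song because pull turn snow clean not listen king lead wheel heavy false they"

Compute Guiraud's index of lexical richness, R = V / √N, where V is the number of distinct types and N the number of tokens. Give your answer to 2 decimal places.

N = 46, V = 44.
√N = 6.782330
R = 44 / 6.782330 = 6.49

6.49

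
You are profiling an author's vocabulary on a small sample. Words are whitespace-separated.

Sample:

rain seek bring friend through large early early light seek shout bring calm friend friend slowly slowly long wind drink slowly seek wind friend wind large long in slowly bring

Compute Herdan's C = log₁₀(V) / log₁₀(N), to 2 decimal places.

N = 30, V = 15.
log₁₀(V) = 1.176091, log₁₀(N) = 1.477121
C = 1.176091 / 1.477121 = 0.80

0.80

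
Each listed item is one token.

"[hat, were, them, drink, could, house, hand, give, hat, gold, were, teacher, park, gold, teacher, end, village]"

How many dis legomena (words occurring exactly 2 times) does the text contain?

Frequencies: hat:2, were:2, gold:2, teacher:2, them:1, drink:1, could:1, house:1, hand:1, give:1, park:1, end:1, village:1
Words with frequency 2: gold, hat, teacher, were

4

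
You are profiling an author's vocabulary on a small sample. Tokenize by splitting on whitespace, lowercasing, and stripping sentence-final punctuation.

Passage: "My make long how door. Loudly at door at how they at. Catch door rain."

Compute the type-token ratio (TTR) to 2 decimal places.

0.67

N = 15 tokens, V = 10 types.
TTR = V / N = 10 / 15 = 0.67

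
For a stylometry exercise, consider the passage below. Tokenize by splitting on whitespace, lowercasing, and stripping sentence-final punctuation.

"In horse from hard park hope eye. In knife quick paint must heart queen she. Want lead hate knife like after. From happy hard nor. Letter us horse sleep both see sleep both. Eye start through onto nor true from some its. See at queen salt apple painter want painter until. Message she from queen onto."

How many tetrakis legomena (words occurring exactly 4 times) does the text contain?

1

Frequencies: from:4, queen:3, in:2, horse:2, hard:2, eye:2, knife:2, she:2, want:2, nor:2, sleep:2, both:2, see:2, onto:2, painter:2, park:1, hope:1, quick:1, paint:1, must:1, … (18 more, each freq 1)
Words with frequency 4: from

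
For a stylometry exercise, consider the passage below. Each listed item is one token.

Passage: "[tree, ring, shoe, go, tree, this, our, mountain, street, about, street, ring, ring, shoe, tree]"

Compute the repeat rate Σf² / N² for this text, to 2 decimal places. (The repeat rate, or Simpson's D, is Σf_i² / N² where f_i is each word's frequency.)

0.14

Frequencies: tree:3, ring:3, shoe:2, street:2, go:1, this:1, our:1, mountain:1, about:1
Σf² = 31; N² = 225
Repeat rate = 31 / 225 = 0.14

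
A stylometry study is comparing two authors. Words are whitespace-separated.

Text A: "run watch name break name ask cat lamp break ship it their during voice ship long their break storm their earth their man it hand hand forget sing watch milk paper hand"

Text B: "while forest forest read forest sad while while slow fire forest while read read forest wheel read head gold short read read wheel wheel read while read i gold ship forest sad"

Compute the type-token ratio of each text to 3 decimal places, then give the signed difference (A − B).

TTR(A) = 21/32 = 0.656
TTR(B) = 12/32 = 0.375
Difference = 0.656 − 0.375 = 0.281

0.281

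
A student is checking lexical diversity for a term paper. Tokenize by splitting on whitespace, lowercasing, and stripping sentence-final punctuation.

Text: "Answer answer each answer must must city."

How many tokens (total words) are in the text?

Tokens: answer, answer, each, answer, must, must, city
N = 7

7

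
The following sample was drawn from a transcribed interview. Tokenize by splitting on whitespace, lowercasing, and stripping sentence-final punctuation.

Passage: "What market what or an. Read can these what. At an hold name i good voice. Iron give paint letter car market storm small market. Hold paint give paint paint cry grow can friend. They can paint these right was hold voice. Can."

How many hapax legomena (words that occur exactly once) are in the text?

Frequencies: paint:5, can:4, what:3, market:3, hold:3, an:2, these:2, voice:2, give:2, or:1, read:1, at:1, name:1, i:1, good:1, iron:1, letter:1, car:1, storm:1, small:1, … (6 more, each freq 1)
Hapax (freq=1): at, car, cry, friend, good, grow, i, iron, letter, name, or, read, right, small, storm, they, was

17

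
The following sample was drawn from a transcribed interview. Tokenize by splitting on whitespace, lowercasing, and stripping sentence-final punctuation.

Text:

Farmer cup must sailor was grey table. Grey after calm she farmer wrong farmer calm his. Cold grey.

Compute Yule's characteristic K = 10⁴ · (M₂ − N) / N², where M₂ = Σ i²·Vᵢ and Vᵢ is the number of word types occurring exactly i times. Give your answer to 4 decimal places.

432.0988

Frequencies: farmer:3, grey:3, calm:2, cup:1, must:1, sailor:1, was:1, table:1, after:1, she:1, wrong:1, his:1, cold:1
N = 18. Frequency spectrum: V_1=10, V_2=1, V_3=2
M₂ = 1²·10 + 2²·1 + 3²·2 = 32
K = 10000 × (32 − 18) / 18² = 432.0988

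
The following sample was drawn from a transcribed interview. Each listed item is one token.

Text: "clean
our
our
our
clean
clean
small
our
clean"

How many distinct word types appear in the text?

3

Distinct types: {clean, our, small}
V = 3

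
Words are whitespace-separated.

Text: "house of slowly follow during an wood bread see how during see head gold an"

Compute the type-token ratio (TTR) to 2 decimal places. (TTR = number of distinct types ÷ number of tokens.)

N = 15 tokens, V = 12 types.
TTR = V / N = 12 / 15 = 0.80

0.80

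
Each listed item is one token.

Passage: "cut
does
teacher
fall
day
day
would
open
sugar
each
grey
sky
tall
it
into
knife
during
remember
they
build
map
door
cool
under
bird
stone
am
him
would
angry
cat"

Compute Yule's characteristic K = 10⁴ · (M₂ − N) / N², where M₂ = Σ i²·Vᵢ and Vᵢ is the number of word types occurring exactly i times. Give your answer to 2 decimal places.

41.62

Frequencies: day:2, would:2, cut:1, does:1, teacher:1, fall:1, open:1, sugar:1, each:1, grey:1, sky:1, tall:1, it:1, into:1, knife:1, during:1, remember:1, they:1, build:1, map:1, … (9 more, each freq 1)
N = 31. Frequency spectrum: V_1=27, V_2=2
M₂ = 1²·27 + 2²·2 = 35
K = 10000 × (35 − 31) / 31² = 41.62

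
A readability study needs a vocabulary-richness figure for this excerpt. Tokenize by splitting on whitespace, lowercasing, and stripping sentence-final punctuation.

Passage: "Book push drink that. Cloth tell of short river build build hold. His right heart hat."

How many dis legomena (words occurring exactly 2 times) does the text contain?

Frequencies: build:2, book:1, push:1, drink:1, that:1, cloth:1, tell:1, of:1, short:1, river:1, hold:1, his:1, right:1, heart:1, hat:1
Words with frequency 2: build

1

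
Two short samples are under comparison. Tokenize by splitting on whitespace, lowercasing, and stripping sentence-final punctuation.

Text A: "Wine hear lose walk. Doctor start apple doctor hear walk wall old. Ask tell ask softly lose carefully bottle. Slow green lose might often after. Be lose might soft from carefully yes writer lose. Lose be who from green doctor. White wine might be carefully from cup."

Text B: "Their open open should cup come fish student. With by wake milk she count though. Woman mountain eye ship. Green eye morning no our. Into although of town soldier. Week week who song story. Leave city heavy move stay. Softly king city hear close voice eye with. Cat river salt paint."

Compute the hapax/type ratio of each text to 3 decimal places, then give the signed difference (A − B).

-0.296

A: hapax=16, V=27, ratio=0.593
B: hapax=40, V=45, ratio=0.889
Difference = 0.593 − 0.889 = -0.296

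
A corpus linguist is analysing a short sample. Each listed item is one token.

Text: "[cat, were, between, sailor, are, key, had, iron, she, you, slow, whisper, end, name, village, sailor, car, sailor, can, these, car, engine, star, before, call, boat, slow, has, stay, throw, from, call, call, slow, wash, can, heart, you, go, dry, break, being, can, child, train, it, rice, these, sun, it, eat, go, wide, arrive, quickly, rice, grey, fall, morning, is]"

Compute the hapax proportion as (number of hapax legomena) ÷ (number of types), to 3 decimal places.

0.783

Frequencies: sailor:3, slow:3, can:3, call:3, you:2, car:2, these:2, go:2, it:2, rice:2, cat:1, were:1, between:1, are:1, key:1, had:1, iron:1, she:1, whisper:1, end:1, … (26 more, each freq 1)
Hapax count = 36; type count = 46.
Ratio = 36 / 46 = 0.783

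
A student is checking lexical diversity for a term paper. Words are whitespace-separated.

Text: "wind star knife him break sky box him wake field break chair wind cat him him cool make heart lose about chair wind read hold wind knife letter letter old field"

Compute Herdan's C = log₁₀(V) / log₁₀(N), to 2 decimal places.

0.87

N = 31, V = 20.
log₁₀(V) = 1.301030, log₁₀(N) = 1.491362
C = 1.301030 / 1.491362 = 0.87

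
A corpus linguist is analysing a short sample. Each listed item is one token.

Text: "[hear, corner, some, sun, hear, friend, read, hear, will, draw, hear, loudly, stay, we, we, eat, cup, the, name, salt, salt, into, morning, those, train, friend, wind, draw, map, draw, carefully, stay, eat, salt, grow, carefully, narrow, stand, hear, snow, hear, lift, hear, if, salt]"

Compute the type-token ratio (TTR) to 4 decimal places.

0.6444

N = 45 tokens, V = 29 types.
TTR = V / N = 29 / 45 = 0.6444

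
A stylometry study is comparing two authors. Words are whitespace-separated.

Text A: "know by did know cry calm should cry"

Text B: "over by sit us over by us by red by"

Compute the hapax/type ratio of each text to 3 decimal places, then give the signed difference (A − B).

A: hapax=4, V=6, ratio=0.667
B: hapax=2, V=5, ratio=0.400
Difference = 0.667 − 0.400 = 0.267

0.267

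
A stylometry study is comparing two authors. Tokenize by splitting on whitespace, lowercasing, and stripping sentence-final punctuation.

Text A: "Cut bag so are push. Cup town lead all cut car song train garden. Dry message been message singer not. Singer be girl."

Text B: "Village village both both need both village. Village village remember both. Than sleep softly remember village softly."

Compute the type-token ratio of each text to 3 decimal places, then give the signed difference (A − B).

TTR(A) = 20/23 = 0.870
TTR(B) = 7/17 = 0.412
Difference = 0.870 − 0.412 = 0.458

0.458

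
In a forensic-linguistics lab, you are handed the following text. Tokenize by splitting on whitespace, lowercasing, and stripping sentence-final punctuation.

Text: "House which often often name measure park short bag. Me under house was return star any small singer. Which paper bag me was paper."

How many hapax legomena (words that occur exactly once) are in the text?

10

Frequencies: house:2, which:2, often:2, bag:2, me:2, was:2, paper:2, name:1, measure:1, park:1, short:1, under:1, return:1, star:1, any:1, small:1, singer:1
Hapax (freq=1): any, measure, name, park, return, short, singer, small, star, under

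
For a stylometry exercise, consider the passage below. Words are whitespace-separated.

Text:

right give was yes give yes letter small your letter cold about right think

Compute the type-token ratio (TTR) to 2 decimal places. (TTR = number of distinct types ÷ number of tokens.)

N = 14 tokens, V = 10 types.
TTR = V / N = 10 / 14 = 0.71

0.71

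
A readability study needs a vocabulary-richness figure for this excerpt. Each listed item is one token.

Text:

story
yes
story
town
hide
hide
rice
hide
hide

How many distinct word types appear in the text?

5

Distinct types: {hide, rice, story, town, yes}
V = 5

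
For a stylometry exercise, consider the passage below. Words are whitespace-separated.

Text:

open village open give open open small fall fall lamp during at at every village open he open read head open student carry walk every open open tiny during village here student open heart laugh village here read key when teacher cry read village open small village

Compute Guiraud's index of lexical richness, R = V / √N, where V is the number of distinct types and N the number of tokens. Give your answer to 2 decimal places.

N = 47, V = 23.
√N = 6.855655
R = 23 / 6.855655 = 3.35

3.35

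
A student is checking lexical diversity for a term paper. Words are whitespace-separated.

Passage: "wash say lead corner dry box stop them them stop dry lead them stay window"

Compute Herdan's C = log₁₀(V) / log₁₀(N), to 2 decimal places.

N = 15, V = 10.
log₁₀(V) = 1.000000, log₁₀(N) = 1.176091
C = 1.000000 / 1.176091 = 0.85

0.85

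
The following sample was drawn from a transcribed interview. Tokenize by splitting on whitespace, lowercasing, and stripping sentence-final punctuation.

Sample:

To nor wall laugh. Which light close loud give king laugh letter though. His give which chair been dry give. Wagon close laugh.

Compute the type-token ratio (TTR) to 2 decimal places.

N = 23 tokens, V = 17 types.
TTR = V / N = 17 / 23 = 0.74

0.74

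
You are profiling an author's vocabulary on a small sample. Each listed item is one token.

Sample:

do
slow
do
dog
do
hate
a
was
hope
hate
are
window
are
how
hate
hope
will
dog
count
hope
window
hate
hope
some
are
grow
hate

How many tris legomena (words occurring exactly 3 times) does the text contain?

Frequencies: hate:5, hope:4, do:3, are:3, dog:2, window:2, slow:1, a:1, was:1, how:1, will:1, count:1, some:1, grow:1
Words with frequency 3: are, do

2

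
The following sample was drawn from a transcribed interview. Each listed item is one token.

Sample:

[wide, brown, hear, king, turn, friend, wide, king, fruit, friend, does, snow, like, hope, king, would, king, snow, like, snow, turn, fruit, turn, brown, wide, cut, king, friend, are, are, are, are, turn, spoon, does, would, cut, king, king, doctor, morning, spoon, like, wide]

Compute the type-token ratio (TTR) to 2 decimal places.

N = 44 tokens, V = 17 types.
TTR = V / N = 17 / 44 = 0.39

0.39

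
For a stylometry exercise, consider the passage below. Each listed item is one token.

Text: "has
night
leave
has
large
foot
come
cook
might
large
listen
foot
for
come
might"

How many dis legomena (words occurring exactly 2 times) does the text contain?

Frequencies: has:2, large:2, foot:2, come:2, might:2, night:1, leave:1, cook:1, listen:1, for:1
Words with frequency 2: come, foot, has, large, might

5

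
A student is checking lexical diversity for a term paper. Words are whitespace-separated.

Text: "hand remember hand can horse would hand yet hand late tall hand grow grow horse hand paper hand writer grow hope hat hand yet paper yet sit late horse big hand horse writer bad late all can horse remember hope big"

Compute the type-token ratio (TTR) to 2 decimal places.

0.41

N = 41 tokens, V = 17 types.
TTR = V / N = 17 / 41 = 0.41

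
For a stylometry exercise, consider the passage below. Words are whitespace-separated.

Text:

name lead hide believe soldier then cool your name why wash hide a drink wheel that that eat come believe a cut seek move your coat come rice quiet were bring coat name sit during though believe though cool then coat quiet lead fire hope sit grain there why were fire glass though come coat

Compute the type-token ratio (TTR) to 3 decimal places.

0.582

N = 55 tokens, V = 32 types.
TTR = V / N = 32 / 55 = 0.582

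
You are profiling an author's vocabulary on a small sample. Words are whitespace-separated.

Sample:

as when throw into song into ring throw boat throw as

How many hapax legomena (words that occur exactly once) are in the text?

4

Frequencies: throw:3, as:2, into:2, when:1, song:1, ring:1, boat:1
Hapax (freq=1): boat, ring, song, when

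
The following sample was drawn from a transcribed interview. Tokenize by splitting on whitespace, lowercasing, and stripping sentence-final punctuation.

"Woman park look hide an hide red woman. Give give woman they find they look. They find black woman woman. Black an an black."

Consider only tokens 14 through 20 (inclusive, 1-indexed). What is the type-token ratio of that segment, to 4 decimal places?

0.7143

Segment tokens 14–20: they, look, they, find, black, woman, woman
Segment N = 7, segment V = 5.
TTR = 5 / 7 = 0.7143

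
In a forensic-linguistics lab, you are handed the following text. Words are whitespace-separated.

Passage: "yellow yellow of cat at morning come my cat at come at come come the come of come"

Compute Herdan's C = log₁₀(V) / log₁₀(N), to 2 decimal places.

N = 18, V = 8.
log₁₀(V) = 0.903090, log₁₀(N) = 1.255273
C = 0.903090 / 1.255273 = 0.72

0.72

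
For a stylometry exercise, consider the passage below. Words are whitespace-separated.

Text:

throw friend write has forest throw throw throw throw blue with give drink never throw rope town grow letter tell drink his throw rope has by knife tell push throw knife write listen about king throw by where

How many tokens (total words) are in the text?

Tokens: throw, friend, write, has, forest, throw, throw, throw, throw, blue, with, give, drink, never, throw, rope, town, grow, letter, tell, drink, his, throw, rope, has, by, knife, tell, push, throw, knife, write, listen, about, king, throw, by, where
N = 38

38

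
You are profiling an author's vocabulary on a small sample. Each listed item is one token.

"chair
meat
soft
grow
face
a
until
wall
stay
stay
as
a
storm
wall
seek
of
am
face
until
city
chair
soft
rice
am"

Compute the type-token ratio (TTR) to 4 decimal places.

N = 24 tokens, V = 16 types.
TTR = V / N = 16 / 24 = 0.6667

0.6667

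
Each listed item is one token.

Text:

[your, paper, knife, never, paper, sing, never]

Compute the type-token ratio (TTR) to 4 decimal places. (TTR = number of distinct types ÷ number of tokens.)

0.7143

N = 7 tokens, V = 5 types.
TTR = V / N = 5 / 7 = 0.7143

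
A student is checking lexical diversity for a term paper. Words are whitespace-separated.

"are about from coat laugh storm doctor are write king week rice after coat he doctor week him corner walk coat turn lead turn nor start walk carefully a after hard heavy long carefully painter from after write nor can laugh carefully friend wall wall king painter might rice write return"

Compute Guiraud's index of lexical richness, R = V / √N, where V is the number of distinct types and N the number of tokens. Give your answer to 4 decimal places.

N = 51, V = 31.
√N = 7.141428
R = 31 / 7.141428 = 4.3409

4.3409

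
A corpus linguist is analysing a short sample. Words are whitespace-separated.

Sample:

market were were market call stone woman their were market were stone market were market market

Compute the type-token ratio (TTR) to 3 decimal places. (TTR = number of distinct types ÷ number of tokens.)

N = 16 tokens, V = 6 types.
TTR = V / N = 6 / 16 = 0.375

0.375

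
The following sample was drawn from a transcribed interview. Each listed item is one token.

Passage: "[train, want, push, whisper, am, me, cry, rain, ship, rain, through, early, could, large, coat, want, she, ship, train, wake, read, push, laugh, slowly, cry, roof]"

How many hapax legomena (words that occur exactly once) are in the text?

Frequencies: train:2, want:2, push:2, cry:2, rain:2, ship:2, whisper:1, am:1, me:1, through:1, early:1, could:1, large:1, coat:1, she:1, wake:1, read:1, laugh:1, slowly:1, roof:1
Hapax (freq=1): am, coat, could, early, large, laugh, me, read, roof, she, slowly, through, wake, whisper

14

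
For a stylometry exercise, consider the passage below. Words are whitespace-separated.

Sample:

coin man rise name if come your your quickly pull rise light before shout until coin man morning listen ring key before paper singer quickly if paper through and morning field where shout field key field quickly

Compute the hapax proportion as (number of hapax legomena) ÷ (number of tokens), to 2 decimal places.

Frequencies: quickly:3, field:3, coin:2, man:2, rise:2, if:2, your:2, before:2, shout:2, morning:2, key:2, paper:2, name:1, come:1, pull:1, light:1, until:1, listen:1, ring:1, singer:1, … (3 more, each freq 1)
Hapax count = 11; token count = 37.
Ratio = 11 / 37 = 0.30

0.30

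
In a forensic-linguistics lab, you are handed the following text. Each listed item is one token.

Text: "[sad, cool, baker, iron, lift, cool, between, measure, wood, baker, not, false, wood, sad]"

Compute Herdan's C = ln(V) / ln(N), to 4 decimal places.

0.8725

N = 14, V = 10.
ln(V) = 2.302585, ln(N) = 2.639057
C = 2.302585 / 2.639057 = 0.8725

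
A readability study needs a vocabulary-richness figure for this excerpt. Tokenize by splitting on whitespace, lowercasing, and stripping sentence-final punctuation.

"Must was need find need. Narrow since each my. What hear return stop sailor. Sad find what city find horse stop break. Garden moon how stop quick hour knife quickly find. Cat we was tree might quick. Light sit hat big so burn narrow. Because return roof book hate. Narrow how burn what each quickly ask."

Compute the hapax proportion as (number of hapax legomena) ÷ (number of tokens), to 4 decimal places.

Frequencies: find:4, narrow:3, what:3, stop:3, was:2, need:2, each:2, return:2, how:2, quick:2, quickly:2, burn:2, must:1, since:1, my:1, hear:1, sailor:1, sad:1, city:1, horse:1, … (19 more, each freq 1)
Hapax count = 27; token count = 56.
Ratio = 27 / 56 = 0.4821

0.4821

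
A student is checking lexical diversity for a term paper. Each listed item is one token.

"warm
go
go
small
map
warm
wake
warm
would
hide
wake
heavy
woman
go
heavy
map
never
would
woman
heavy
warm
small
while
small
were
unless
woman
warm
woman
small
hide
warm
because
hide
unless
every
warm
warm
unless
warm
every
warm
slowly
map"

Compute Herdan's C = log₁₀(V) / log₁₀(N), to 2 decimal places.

N = 44, V = 16.
log₁₀(V) = 1.204120, log₁₀(N) = 1.643453
C = 1.204120 / 1.643453 = 0.73

0.73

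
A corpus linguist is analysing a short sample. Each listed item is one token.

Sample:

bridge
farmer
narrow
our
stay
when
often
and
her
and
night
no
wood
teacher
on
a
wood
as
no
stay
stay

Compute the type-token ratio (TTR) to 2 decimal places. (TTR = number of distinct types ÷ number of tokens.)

0.76

N = 21 tokens, V = 16 types.
TTR = V / N = 16 / 21 = 0.76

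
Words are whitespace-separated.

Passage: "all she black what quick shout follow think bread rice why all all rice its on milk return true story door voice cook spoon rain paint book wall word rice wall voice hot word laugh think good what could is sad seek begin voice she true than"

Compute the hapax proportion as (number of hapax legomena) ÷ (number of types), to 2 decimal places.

Frequencies: all:3, rice:3, voice:3, she:2, what:2, think:2, true:2, wall:2, word:2, black:1, quick:1, shout:1, follow:1, bread:1, why:1, its:1, on:1, milk:1, return:1, story:1, … (15 more, each freq 1)
Hapax count = 26; type count = 35.
Ratio = 26 / 35 = 0.74

0.74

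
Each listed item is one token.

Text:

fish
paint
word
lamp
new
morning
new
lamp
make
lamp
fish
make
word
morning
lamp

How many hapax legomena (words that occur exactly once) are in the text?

Frequencies: lamp:4, fish:2, word:2, new:2, morning:2, make:2, paint:1
Hapax (freq=1): paint

1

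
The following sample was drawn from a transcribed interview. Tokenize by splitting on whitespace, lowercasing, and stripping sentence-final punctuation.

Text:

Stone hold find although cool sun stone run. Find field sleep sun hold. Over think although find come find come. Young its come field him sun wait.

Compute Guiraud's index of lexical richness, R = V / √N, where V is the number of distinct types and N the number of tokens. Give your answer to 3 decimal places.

N = 27, V = 16.
√N = 5.196152
R = 16 / 5.196152 = 3.079

3.079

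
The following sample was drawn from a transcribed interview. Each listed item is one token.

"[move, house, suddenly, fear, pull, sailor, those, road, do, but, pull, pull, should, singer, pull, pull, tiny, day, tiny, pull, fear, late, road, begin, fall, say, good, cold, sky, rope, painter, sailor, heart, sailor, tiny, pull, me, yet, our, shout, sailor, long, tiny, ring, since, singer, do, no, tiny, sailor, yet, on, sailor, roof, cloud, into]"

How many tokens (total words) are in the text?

56

Tokens: move, house, suddenly, fear, pull, sailor, those, road, do, but, pull, pull, should, singer, pull, pull, tiny, day, tiny, pull, fear, late, road, begin, fall, say, good, cold, sky, rope, painter, sailor, heart, sailor, tiny, pull, me, yet, our, shout, sailor, long, tiny, ring, since, singer, do, no, tiny, sailor, yet, on, sailor, roof, cloud, into
N = 56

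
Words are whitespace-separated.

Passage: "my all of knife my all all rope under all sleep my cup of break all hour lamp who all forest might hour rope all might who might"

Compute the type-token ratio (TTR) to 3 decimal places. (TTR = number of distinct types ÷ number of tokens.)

N = 28 tokens, V = 14 types.
TTR = V / N = 14 / 28 = 0.500

0.500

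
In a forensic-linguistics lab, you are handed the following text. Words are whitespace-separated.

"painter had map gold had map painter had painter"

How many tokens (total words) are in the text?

Tokens: painter, had, map, gold, had, map, painter, had, painter
N = 9

9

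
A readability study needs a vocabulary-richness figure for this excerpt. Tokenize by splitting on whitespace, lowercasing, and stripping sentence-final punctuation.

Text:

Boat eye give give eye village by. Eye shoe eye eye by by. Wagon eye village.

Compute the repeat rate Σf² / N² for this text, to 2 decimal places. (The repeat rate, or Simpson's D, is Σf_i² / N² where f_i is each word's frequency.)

0.22

Frequencies: eye:6, by:3, give:2, village:2, boat:1, shoe:1, wagon:1
Σf² = 56; N² = 256
Repeat rate = 56 / 256 = 0.22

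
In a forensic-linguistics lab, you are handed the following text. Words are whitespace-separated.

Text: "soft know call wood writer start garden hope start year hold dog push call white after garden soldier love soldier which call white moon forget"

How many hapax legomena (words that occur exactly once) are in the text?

Frequencies: call:3, start:2, garden:2, white:2, soldier:2, soft:1, know:1, wood:1, writer:1, hope:1, year:1, hold:1, dog:1, push:1, after:1, love:1, which:1, moon:1, forget:1
Hapax (freq=1): after, dog, forget, hold, hope, know, love, moon, push, soft, which, wood, writer, year

14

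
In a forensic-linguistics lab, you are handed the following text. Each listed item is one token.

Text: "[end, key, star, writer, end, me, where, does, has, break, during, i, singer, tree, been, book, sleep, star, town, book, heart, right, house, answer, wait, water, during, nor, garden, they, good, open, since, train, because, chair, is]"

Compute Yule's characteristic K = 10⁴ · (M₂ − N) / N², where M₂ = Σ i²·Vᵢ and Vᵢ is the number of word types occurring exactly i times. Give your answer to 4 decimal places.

Frequencies: end:2, star:2, during:2, book:2, key:1, writer:1, me:1, where:1, does:1, has:1, break:1, i:1, singer:1, tree:1, been:1, sleep:1, town:1, heart:1, right:1, house:1, … (13 more, each freq 1)
N = 37. Frequency spectrum: V_1=29, V_2=4
M₂ = 1²·29 + 2²·4 = 45
K = 10000 × (45 − 37) / 37² = 58.4368

58.4368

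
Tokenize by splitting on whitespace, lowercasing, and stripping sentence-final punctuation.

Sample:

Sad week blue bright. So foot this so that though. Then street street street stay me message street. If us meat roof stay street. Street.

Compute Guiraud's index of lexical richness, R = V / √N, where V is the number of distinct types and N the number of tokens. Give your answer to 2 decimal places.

N = 25, V = 18.
√N = 5.000000
R = 18 / 5.000000 = 3.60

3.60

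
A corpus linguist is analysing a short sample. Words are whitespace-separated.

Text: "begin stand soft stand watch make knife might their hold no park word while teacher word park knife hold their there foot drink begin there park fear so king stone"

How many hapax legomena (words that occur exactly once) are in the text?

Frequencies: park:3, begin:2, stand:2, knife:2, their:2, hold:2, word:2, there:2, soft:1, watch:1, make:1, might:1, no:1, while:1, teacher:1, foot:1, drink:1, fear:1, so:1, king:1, … (1 more, each freq 1)
Hapax (freq=1): drink, fear, foot, king, make, might, no, so, soft, stone, teacher, watch, while

13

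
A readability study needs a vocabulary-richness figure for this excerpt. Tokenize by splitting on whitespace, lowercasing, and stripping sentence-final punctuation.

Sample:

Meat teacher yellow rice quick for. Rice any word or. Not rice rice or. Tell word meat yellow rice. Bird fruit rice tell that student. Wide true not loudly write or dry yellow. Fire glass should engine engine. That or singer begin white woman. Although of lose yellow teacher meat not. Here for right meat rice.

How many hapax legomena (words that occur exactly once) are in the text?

Frequencies: rice:7, meat:4, yellow:4, or:4, not:3, teacher:2, for:2, word:2, tell:2, that:2, engine:2, quick:1, any:1, bird:1, fruit:1, student:1, wide:1, true:1, loudly:1, write:1, … (13 more, each freq 1)
Hapax (freq=1): although, any, begin, bird, dry, fire, fruit, glass, here, lose, loudly, of, quick, right, should, singer, student, true, white, wide, woman, write

22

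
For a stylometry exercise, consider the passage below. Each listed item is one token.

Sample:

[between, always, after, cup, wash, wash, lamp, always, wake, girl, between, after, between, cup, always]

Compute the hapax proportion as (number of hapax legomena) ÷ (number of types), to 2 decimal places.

0.38

Frequencies: between:3, always:3, after:2, cup:2, wash:2, lamp:1, wake:1, girl:1
Hapax count = 3; type count = 8.
Ratio = 3 / 8 = 0.38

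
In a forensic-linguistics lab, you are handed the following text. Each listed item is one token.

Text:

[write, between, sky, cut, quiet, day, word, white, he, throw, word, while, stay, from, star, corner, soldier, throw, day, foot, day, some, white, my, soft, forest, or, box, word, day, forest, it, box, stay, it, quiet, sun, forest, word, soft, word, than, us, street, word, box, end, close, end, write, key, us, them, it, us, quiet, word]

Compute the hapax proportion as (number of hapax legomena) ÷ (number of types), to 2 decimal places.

Frequencies: word:7, day:4, quiet:3, forest:3, box:3, it:3, us:3, write:2, white:2, throw:2, stay:2, soft:2, end:2, between:1, sky:1, cut:1, he:1, while:1, from:1, star:1, … (12 more, each freq 1)
Hapax count = 19; type count = 32.
Ratio = 19 / 32 = 0.59

0.59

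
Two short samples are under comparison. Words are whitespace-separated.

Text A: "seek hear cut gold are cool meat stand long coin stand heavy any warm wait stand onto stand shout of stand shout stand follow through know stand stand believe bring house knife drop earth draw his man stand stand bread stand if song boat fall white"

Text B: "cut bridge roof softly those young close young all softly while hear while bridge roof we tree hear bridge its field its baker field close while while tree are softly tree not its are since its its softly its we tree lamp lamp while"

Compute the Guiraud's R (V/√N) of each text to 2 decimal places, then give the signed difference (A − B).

A: V=35, N=46, R=5.16
B: V=19, N=44, R=2.86
Difference = 5.16 − 2.86 = 2.30

2.30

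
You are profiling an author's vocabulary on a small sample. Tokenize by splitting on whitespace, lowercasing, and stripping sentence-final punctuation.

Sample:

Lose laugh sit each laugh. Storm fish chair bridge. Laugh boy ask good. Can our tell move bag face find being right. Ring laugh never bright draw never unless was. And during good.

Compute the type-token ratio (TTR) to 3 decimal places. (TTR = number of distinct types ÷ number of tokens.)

0.848

N = 33 tokens, V = 28 types.
TTR = V / N = 28 / 33 = 0.848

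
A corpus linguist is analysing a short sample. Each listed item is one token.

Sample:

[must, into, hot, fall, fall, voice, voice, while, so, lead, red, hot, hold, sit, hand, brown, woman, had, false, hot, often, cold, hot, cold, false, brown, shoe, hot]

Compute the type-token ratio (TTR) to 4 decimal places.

0.6786

N = 28 tokens, V = 19 types.
TTR = V / N = 19 / 28 = 0.6786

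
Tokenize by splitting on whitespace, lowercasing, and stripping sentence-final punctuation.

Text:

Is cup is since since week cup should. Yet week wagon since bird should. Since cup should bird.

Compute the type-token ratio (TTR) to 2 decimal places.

0.44

N = 18 tokens, V = 8 types.
TTR = V / N = 8 / 18 = 0.44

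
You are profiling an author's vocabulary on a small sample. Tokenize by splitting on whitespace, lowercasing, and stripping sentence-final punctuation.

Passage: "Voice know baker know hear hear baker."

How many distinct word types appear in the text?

Distinct types: {baker, hear, know, voice}
V = 4

4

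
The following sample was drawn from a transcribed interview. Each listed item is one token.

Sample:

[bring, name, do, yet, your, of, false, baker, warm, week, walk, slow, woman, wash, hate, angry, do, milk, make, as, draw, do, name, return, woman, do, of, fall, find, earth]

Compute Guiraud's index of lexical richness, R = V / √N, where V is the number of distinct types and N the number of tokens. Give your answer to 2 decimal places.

4.38

N = 30, V = 24.
√N = 5.477226
R = 24 / 5.477226 = 4.38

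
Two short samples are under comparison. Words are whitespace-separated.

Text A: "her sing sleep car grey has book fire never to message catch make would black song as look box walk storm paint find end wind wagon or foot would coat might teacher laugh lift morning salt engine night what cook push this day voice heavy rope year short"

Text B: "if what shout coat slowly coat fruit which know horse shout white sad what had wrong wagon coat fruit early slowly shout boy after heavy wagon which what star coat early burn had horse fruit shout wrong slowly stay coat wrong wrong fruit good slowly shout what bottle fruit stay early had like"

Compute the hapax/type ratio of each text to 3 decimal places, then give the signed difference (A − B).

A: hapax=46, V=47, ratio=0.979
B: hapax=12, V=24, ratio=0.500
Difference = 0.979 − 0.500 = 0.479

0.479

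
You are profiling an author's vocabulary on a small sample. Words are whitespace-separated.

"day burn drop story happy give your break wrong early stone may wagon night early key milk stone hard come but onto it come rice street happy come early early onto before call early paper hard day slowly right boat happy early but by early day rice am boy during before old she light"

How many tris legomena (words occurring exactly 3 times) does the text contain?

3

Frequencies: early:7, day:3, happy:3, come:3, stone:2, hard:2, but:2, onto:2, rice:2, before:2, burn:1, drop:1, story:1, give:1, your:1, break:1, wrong:1, may:1, wagon:1, night:1, … (16 more, each freq 1)
Words with frequency 3: come, day, happy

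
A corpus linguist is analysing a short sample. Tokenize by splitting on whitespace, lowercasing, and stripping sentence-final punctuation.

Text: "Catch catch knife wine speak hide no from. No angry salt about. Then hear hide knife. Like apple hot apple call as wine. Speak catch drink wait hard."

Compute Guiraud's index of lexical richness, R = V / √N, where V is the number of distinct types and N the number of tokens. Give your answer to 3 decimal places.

3.780

N = 28, V = 20.
√N = 5.291503
R = 20 / 5.291503 = 3.780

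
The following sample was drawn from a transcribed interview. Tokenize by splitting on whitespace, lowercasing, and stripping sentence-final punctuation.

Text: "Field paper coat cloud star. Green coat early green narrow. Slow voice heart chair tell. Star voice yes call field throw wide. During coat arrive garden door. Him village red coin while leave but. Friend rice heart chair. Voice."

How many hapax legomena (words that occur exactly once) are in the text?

23

Frequencies: coat:3, voice:3, field:2, star:2, green:2, heart:2, chair:2, paper:1, cloud:1, early:1, narrow:1, slow:1, tell:1, yes:1, call:1, throw:1, wide:1, during:1, arrive:1, garden:1, … (10 more, each freq 1)
Hapax (freq=1): arrive, but, call, cloud, coin, door, during, early, friend, garden, him, leave, narrow, paper, red, rice, slow, tell, throw, village, while, wide, yes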